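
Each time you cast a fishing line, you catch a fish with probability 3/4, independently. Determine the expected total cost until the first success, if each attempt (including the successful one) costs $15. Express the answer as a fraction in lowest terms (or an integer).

E[#attempts] = 1/p = 4/3; E[cost] = 15·4/3 = 20.

$20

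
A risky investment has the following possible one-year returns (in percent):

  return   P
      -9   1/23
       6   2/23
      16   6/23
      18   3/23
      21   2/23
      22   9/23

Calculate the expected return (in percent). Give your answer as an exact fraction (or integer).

E[X] = (1/23)·(-9) + (2/23)·6 + (6/23)·16 + (3/23)·18 + (2/23)·21 + (9/23)·22
     = 393/23

393/23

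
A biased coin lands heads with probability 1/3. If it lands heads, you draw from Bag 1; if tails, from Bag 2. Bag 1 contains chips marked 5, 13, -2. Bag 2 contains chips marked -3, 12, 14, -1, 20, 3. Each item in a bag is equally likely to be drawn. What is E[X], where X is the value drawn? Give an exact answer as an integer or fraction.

E[X | Bag 1] = (5 + 13 − 2)/3 = 16/3
E[X | Bag 2] = (-3 + 12 + 14 − 1 + 20 + 3)/6 = 15/2
E[X] = (1/3)·16/3 + (2/3)·15/2 = 61/9

61/9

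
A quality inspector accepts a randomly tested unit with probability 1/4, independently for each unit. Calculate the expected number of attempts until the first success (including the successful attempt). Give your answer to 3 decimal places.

For a geometric distribution, E[trials] = 1/p = 1/(1/4) = 4.
≈ 4.000

4.000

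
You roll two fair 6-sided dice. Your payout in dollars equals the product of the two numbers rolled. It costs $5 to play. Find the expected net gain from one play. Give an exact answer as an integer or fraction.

Distribution of the product of the two numbers rolled: 1 w.p. 1/36, 2 w.p. 1/18, 3 w.p. 1/18, 4 w.p. 1/12, 5 w.p. 1/18, 6 w.p. 1/9, …
E[payout] = (1/36)·1 + (1/18)·2 + (1/18)·3 + (1/12)·4 + (1/18)·5 + (1/9)·6 + (1/18)·8 + (1/36)·9 + (1/18)·10 + (1/9)·12 + (1/18)·15 + (1/36)·16 + (1/18)·18 + (1/18)·20 + (1/18)·24 + (1/36)·25 + (1/18)·30 + (1/36)·36 = 49/4
Expected profit = 49/4 − 5 = 29/4

29/4 dollars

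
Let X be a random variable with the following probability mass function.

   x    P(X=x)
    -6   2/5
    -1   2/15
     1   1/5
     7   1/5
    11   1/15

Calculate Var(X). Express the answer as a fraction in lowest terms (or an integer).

E[X] = (2/5)·(-6) + (2/15)·(-1) + (1/5)·1 + (1/5)·7 + (1/15)·11 = -1/5
E[X²] = (2/5)·36 + (2/15)·1 + (1/5)·1 + (1/5)·49 + (1/15)·121 = 163/5
Var(X) = 163/5 − (-1/5)² = 814/25

814/25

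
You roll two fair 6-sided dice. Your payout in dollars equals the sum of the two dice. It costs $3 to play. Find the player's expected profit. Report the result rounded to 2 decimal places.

Distribution of the sum of the two dice: 2 w.p. 1/36, 3 w.p. 1/18, 4 w.p. 1/12, 5 w.p. 1/9, 6 w.p. 5/36, 7 w.p. 1/6, …
E[payout] = (1/36)·2 + (1/18)·3 + (1/12)·4 + (1/9)·5 + (5/36)·6 + (1/6)·7 + (5/36)·8 + (1/9)·9 + (1/12)·10 + (1/18)·11 + (1/36)·12 = 7
Expected profit = 7 − 3 = 4 ≈ $4.00

$4.00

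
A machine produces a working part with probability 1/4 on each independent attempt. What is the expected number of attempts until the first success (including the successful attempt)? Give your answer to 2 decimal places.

For a geometric distribution, E[trials] = 1/p = 1/(1/4) = 4.
≈ 4.00

4.00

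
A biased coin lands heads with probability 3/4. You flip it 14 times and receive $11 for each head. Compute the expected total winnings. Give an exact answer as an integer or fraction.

E[#heads] = 14·3/4 = 21/2 (linearity over flips).
E[winnings] = 11·21/2 = 231/2.

231/2 dollars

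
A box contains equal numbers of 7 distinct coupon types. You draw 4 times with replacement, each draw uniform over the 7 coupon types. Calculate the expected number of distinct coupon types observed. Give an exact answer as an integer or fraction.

Let Xⱼ=1 if type j appears at least once. P(Xⱼ=1) = 1 − ((7−1)/7)^4 = 1105/2401.
E[#distinct] = 7·1105/2401 = 1105/343.

1105/343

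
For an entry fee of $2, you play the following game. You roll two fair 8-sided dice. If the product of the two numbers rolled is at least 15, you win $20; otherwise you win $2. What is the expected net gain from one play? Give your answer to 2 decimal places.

E[payout] = (29/64)·2 + (35/64)·20 = 379/32
Expected profit = 379/32 − 2 = 315/32 ≈ $9.84

$9.84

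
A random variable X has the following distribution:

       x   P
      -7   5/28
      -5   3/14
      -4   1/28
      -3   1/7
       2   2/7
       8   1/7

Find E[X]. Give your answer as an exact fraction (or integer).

E[X] = (5/28)·(-7) + (3/14)·(-5) + (1/28)·(-4) + (1/7)·(-3) + (2/7)·2 + (1/7)·8
     = -33/28

-33/28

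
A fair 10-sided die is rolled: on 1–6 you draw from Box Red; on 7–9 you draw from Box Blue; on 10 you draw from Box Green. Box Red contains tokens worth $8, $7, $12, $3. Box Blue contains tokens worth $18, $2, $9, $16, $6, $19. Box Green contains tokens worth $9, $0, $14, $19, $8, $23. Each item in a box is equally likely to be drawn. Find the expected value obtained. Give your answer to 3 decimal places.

$9.217

E[X | Box Red] = (8 + 7 + 12 + 3)/4 = 15/2
E[X | Box Blue] = (18 + 2 + 9 + 16 + 6 + 19)/6 = 35/3
E[X | Box Green] = (9 + 0 + 14 + 19 + 8 + 23)/6 = 73/6
E[X] = (3/5)·15/2 + (3/10)·35/3 + (1/10)·73/6 = 553/60 ≈ 9.217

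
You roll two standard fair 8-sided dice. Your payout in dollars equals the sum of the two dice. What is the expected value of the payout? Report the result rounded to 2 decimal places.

Distribution of the sum of the two dice: 2 w.p. 1/64, 3 w.p. 1/32, 4 w.p. 3/64, 5 w.p. 1/16, 6 w.p. 5/64, 7 w.p. 3/32, …
E[payout] = (1/64)·2 + (1/32)·3 + (3/64)·4 + (1/16)·5 + (5/64)·6 + (3/32)·7 + (7/64)·8 + (1/8)·9 + (7/64)·10 + (3/32)·11 + (5/64)·12 + (1/16)·13 + (3/64)·14 + (1/32)·15 + (1/64)·16 = 9
≈ $9.00

$9.00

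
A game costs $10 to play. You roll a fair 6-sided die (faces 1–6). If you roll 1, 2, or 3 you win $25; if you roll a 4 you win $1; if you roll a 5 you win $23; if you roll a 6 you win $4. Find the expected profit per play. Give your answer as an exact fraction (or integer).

E[payout] = (1/6)·1 + (1/6)·4 + (1/6)·23 + (1/2)·25 = 103/6
Expected profit = 103/6 − 10 = 43/6

43/6 dollars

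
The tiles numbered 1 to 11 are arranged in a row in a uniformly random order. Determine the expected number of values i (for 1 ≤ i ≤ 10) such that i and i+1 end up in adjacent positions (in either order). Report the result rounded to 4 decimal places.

For each i ∈ {1,…,10}, let Xᵢ = 1 if i and i+1 are adjacent. P(Xᵢ=1) = 2·(11−1)!/11! = 2/11.
By linearity, E[ΣXᵢ] = (10)·(2/11) = 20/11.
≈ 1.8182

1.8182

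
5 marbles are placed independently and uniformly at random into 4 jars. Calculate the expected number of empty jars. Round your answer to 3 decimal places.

Let Xⱼ=1 if jar j is empty. P(Xⱼ=1) = ((4-1)/4)^5 = 243/1024.
By linearity, E[#empty] = 4·243/1024 = 243/256.
≈ 0.949

0.949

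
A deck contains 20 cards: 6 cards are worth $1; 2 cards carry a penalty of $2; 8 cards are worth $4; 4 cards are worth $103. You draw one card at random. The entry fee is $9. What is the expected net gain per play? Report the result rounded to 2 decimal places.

$13.30

E[payout] = (6/20)·1 + (2/20)·(-2) + (8/20)·4 + (4/20)·103 = 223/10
Expected profit = 223/10 − 9 = 133/10 ≈ $13.30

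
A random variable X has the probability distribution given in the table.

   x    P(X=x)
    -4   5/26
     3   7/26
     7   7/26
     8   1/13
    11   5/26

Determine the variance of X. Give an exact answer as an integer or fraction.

17053/676

E[X] = (5/26)·(-4) + (7/26)·3 + (7/26)·7 + (1/13)·8 + (5/26)·11 = 121/26
E[X²] = (5/26)·16 + (7/26)·9 + (7/26)·49 + (1/13)·64 + (5/26)·121 = 1219/26
Var(X) = 1219/26 − (121/26)² = 17053/676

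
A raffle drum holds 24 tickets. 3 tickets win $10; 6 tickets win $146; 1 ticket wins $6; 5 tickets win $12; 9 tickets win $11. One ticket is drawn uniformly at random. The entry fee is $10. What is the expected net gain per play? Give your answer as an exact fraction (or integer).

277/8 dollars

E[payout] = (3/24)·10 + (6/24)·146 + (1/24)·6 + (5/24)·12 + (9/24)·11 = 357/8
Expected profit = 357/8 − 10 = 277/8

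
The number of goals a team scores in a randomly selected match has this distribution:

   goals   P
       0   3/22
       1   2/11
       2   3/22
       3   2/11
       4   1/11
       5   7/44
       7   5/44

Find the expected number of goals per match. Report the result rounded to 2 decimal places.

2.95

E[X] = (3/22)·0 + (2/11)·1 + (3/22)·2 + (2/11)·3 + (1/11)·4 + (7/44)·5 + (5/44)·7
     = 65/22 ≈ 2.95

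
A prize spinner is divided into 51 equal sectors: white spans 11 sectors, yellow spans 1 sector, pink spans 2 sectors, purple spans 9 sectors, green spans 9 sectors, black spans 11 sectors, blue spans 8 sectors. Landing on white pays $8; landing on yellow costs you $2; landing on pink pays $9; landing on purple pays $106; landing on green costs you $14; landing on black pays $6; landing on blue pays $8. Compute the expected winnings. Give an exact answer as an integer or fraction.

354/17 dollars

E[payout] = (11/51)·8 + (1/51)·(-2) + (2/51)·9 + (9/51)·106 + (9/51)·(-14) + (11/51)·6 + (8/51)·8 = 354/17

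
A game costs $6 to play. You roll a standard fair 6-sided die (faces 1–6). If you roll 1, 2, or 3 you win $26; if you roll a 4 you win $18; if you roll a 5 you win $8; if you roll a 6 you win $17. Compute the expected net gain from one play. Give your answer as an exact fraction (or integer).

E[payout] = (1/6)·8 + (1/6)·17 + (1/6)·18 + (1/2)·26 = 121/6
Expected profit = 121/6 − 6 = 85/6

85/6 dollars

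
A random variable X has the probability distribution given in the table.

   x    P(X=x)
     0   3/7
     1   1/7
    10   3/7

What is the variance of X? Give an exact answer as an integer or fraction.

1146/49

E[X] = (3/7)·0 + (1/7)·1 + (3/7)·10 = 31/7
E[X²] = (3/7)·0 + (1/7)·1 + (3/7)·100 = 43
Var(X) = 43 − (31/7)² = 1146/49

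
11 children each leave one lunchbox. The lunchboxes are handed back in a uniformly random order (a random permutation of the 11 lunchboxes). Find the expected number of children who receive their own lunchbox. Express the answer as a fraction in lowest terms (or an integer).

1

Let Xᵢ = 1 if person i gets their own lunchbox. For each i, P(Xᵢ=1) = 1/11.
By linearity of expectation, E[X₁+…+X_11] = 11·(1/11) = 1.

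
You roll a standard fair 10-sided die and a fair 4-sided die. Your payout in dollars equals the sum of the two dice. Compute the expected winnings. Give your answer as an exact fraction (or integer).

Distribution of the sum of the two dice: 2 w.p. 1/40, 3 w.p. 1/20, 4 w.p. 3/40, 5 w.p. 1/10, 6 w.p. 1/10, 7 w.p. 1/10, …
E[payout] = (1/40)·2 + (1/20)·3 + (3/40)·4 + (1/10)·5 + (1/10)·6 + (1/10)·7 + (1/10)·8 + (1/10)·9 + (1/10)·10 + (1/10)·11 + (3/40)·12 + (1/20)·13 + (1/40)·14 = 8

$8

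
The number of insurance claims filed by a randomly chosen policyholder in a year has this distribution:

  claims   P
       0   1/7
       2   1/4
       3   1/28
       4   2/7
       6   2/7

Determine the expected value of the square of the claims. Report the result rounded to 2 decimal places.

E[X²] = (1/7)·0 + (1/4)·4 + (1/28)·9 + (2/7)·16 + (2/7)·36
     = 453/28 ≈ 16.18

16.18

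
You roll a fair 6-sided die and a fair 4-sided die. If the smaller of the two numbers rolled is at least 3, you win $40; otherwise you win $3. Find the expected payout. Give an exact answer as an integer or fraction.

46/3 dollars

E[payout] = (2/3)·3 + (1/3)·40 = 46/3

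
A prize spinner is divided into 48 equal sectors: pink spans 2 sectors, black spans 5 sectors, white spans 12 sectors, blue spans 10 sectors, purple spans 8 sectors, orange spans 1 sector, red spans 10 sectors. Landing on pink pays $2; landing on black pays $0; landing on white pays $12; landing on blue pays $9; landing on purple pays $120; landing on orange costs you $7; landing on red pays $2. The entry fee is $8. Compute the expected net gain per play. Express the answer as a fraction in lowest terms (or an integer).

827/48 dollars

E[payout] = (2/48)·2 + (5/48)·0 + (12/48)·12 + (10/48)·9 + (8/48)·120 + (1/48)·(-7) + (10/48)·2 = 1211/48
Expected profit = 1211/48 − 8 = 827/48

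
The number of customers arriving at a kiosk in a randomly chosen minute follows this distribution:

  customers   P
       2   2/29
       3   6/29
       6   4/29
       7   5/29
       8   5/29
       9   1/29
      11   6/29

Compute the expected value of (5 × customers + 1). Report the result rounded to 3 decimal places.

E[5x+1] = (2/29)·11 + (6/29)·16 + (4/29)·31 + (5/29)·36 + (5/29)·41 + (1/29)·46 + (6/29)·56
     = 1009/29 ≈ 34.793

34.793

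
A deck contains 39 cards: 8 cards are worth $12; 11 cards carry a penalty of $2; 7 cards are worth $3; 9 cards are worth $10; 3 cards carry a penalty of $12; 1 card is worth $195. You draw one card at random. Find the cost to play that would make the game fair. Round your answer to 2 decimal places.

$8.82

E[payout] = (8/39)·12 + (11/39)·(-2) + (7/39)·3 + (9/39)·10 + (3/39)·(-12) + (1/39)·195 = 344/39
Fair fee = E[payout] = 344/39 ≈ $8.82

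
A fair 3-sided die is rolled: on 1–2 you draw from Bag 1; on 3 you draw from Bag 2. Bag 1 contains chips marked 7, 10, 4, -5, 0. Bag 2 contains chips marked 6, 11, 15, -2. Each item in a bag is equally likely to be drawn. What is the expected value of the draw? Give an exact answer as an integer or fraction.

E[X | Bag 1] = (7 + 10 + 4 − 5 + 0)/5 = 16/5
E[X | Bag 2] = (6 + 11 + 15 − 2)/4 = 15/2
E[X] = (2/3)·16/5 + (1/3)·15/2 = 139/30

139/30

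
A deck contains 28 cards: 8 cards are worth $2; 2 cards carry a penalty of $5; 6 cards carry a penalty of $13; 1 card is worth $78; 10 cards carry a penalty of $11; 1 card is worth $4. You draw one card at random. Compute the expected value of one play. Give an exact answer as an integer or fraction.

E[payout] = (8/28)·2 + (2/28)·(-5) + (6/28)·(-13) + (1/28)·78 + (10/28)·(-11) + (1/28)·4 = -25/7

-25/7 dollars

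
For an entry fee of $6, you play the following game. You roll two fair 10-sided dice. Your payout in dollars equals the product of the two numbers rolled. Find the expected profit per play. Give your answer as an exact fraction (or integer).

Distribution of the product of the two numbers rolled: 1 w.p. 1/100, 2 w.p. 1/50, 3 w.p. 1/50, 4 w.p. 3/100, 5 w.p. 1/50, 6 w.p. 1/25, …
E[payout] = (1/100)·1 + (1/50)·2 + (1/50)·3 + (3/100)·4 + (1/50)·5 + (1/25)·6 + (1/50)·7 + (1/25)·8 + (3/100)·9 + (1/25)·10 + (1/25)·12 + (1/50)·14 + (1/50)·15 + (3/100)·16 + (1/25)·18 + (1/25)·20 + (1/50)·21 + (1/25)·24 + (1/100)·25 + (1/50)·27 + (1/50)·28 + (1/25)·30 + (1/50)·32 + (1/50)·35 + (3/100)·36 + (1/25)·40 + (1/50)·42 + (1/50)·45 + (1/50)·48 + (1/100)·49 + (1/50)·50 + (1/50)·54 + (1/50)·56 + (1/50)·60 + (1/50)·63 + (1/100)·64 + (1/50)·70 + (1/50)·72 + (1/50)·80 + (1/100)·81 + (1/50)·90 + (1/100)·100 = 121/4
Expected profit = 121/4 − 6 = 97/4

97/4 dollars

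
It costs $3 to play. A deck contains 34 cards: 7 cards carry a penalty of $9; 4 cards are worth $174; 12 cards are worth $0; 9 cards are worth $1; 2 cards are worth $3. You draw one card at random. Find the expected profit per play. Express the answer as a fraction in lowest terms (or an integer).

273/17 dollars

E[payout] = (7/34)·(-9) + (4/34)·174 + (12/34)·0 + (9/34)·1 + (2/34)·3 = 324/17
Expected profit = 324/17 − 3 = 273/17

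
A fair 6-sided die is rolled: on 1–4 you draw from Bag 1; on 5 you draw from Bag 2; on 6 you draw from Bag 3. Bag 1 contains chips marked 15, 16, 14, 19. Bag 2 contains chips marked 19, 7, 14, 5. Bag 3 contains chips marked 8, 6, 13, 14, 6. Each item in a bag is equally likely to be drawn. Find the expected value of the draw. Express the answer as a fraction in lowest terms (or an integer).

1693/120

E[X | Bag 1] = (15 + 16 + 14 + 19)/4 = 16
E[X | Bag 2] = (19 + 7 + 14 + 5)/4 = 45/4
E[X | Bag 3] = (8 + 6 + 13 + 14 + 6)/5 = 47/5
E[X] = (2/3)·16 + (1/6)·45/4 + (1/6)·47/5 = 1693/120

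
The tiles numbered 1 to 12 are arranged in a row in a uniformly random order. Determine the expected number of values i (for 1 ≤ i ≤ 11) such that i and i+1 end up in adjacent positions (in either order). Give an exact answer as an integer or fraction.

11/6

For each i ∈ {1,…,11}, let Xᵢ = 1 if i and i+1 are adjacent. P(Xᵢ=1) = 2·(12−1)!/12! = 2/12.
By linearity, E[ΣXᵢ] = (11)·(2/12) = 11/6.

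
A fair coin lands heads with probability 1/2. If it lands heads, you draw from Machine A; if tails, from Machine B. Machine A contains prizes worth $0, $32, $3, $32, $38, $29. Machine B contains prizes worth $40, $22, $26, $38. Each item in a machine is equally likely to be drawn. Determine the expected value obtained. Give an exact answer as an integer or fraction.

E[X | Machine A] = (0 + 32 + 3 + 32 + 38 + 29)/6 = 67/3
E[X | Machine B] = (40 + 22 + 26 + 38)/4 = 63/2
E[X] = (1/2)·67/3 + (1/2)·63/2 = 323/12

323/12 dollars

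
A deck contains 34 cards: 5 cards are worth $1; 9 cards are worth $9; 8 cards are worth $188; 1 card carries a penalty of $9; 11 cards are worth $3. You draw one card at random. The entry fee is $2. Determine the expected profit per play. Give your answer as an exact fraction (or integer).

E[payout] = (5/34)·1 + (9/34)·9 + (8/34)·188 + (1/34)·(-9) + (11/34)·3 = 807/17
Expected profit = 807/17 − 2 = 773/17

773/17 dollars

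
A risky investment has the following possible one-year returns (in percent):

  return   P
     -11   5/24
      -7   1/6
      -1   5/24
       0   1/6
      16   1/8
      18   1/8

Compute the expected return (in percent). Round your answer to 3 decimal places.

E[X] = (5/24)·(-11) + (1/6)·(-7) + (5/24)·(-1) + (1/6)·0 + (1/8)·16 + (1/8)·18
     = 7/12 ≈ 0.583

0.583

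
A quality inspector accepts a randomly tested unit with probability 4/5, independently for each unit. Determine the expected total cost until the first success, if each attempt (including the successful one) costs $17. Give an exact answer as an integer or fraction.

E[#attempts] = 1/p = 5/4; E[cost] = 17·5/4 = 85/4.

85/4 dollars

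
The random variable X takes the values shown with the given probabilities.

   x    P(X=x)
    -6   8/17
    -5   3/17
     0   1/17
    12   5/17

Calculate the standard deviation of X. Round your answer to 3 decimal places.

E[X] = -3/17, E[X²] = 1083/17
Var(X) = E[X²] − (E[X])² = 1083/17 − 9/289 = 18402/289
SD(X) = √(18402/289) ≈ 7.980

7.980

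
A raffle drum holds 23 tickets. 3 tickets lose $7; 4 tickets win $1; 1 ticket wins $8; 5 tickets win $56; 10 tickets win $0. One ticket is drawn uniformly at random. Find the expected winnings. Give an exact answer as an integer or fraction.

271/23 dollars

E[payout] = (3/23)·(-7) + (4/23)·1 + (1/23)·8 + (5/23)·56 + (10/23)·0 = 271/23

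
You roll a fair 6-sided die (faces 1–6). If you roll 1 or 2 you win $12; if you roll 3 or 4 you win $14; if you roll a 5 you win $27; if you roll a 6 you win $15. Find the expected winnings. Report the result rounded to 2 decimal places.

$15.67

E[payout] = (1/3)·12 + (1/3)·14 + (1/6)·15 + (1/6)·27 = 47/3
≈ $15.67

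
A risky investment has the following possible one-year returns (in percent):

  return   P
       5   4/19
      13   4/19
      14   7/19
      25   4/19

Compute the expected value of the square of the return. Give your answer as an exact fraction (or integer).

4648/19

E[X²] = (4/19)·25 + (4/19)·169 + (7/19)·196 + (4/19)·625
     = 4648/19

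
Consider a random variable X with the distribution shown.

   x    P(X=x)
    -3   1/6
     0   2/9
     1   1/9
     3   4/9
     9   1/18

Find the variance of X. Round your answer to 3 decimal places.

8.025

E[X] = (1/6)·(-3) + (2/9)·0 + (1/9)·1 + (4/9)·3 + (1/18)·9 = 13/9
E[X²] = (1/6)·9 + (2/9)·0 + (1/9)·1 + (4/9)·9 + (1/18)·81 = 91/9
Var(X) = 91/9 − (13/9)² = 650/81 ≈ 8.025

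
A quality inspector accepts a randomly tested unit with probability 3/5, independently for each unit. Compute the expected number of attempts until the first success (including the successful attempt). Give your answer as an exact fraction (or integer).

5/3

For a geometric distribution, E[trials] = 1/p = 1/(3/5) = 5/3.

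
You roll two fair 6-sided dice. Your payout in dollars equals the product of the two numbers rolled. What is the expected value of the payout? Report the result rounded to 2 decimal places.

$12.25

Distribution of the product of the two numbers rolled: 1 w.p. 1/36, 2 w.p. 1/18, 3 w.p. 1/18, 4 w.p. 1/12, 5 w.p. 1/18, 6 w.p. 1/9, …
E[payout] = (1/36)·1 + (1/18)·2 + (1/18)·3 + (1/12)·4 + (1/18)·5 + (1/9)·6 + (1/18)·8 + (1/36)·9 + (1/18)·10 + (1/9)·12 + (1/18)·15 + (1/36)·16 + (1/18)·18 + (1/18)·20 + (1/18)·24 + (1/36)·25 + (1/18)·30 + (1/36)·36 = 49/4
≈ $12.25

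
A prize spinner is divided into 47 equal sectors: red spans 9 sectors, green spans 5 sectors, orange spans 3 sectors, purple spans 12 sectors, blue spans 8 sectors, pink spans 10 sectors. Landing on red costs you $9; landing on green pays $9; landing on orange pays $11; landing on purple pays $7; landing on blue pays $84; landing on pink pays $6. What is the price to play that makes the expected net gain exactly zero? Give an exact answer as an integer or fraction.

813/47 dollars

E[payout] = (9/47)·(-9) + (5/47)·9 + (3/47)·11 + (12/47)·7 + (8/47)·84 + (10/47)·6 = 813/47
Fair fee = E[payout] = 813/47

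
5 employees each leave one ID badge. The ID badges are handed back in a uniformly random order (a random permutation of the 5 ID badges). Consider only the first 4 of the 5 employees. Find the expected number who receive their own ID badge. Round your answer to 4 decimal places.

0.8000

Let Xᵢ = 1 if person i gets their own ID badge. For each i, P(Xᵢ=1) = 1/5.
By linearity of expectation, E[X₁+…+X_4] = 4·(1/5) = 4/5.
≈ 0.8000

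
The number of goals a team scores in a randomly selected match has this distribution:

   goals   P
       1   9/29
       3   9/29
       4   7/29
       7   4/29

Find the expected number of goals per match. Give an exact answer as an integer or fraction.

92/29

E[X] = (9/29)·1 + (9/29)·3 + (7/29)·4 + (4/29)·7
     = 92/29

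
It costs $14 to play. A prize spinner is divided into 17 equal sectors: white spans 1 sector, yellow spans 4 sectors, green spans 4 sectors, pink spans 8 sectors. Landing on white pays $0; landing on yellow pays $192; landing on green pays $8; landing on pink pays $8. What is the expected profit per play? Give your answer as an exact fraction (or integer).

626/17 dollars

E[payout] = (1/17)·0 + (4/17)·192 + (4/17)·8 + (8/17)·8 = 864/17
Expected profit = 864/17 − 14 = 626/17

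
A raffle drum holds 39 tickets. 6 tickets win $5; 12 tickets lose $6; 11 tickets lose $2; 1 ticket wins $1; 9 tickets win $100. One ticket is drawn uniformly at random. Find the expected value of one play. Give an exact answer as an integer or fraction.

279/13 dollars

E[payout] = (6/39)·5 + (12/39)·(-6) + (11/39)·(-2) + (1/39)·1 + (9/39)·100 = 279/13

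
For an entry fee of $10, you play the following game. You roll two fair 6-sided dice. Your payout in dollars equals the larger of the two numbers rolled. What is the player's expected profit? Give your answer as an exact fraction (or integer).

Distribution of the larger of the two numbers rolled: 1 w.p. 1/36, 2 w.p. 1/12, 3 w.p. 5/36, 4 w.p. 7/36, 5 w.p. 1/4, 6 w.p. 11/36
E[payout] = (1/36)·1 + (1/12)·2 + (5/36)·3 + (7/36)·4 + (1/4)·5 + (11/36)·6 = 161/36
Expected profit = 161/36 − 10 = -199/36

-199/36 dollars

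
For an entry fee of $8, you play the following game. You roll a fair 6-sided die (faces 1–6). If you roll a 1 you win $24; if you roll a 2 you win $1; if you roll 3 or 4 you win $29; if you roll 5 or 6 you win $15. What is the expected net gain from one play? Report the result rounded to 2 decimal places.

$10.83

E[payout] = (1/6)·1 + (1/3)·15 + (1/6)·24 + (1/3)·29 = 113/6
Expected profit = 113/6 − 8 = 65/6 ≈ $10.83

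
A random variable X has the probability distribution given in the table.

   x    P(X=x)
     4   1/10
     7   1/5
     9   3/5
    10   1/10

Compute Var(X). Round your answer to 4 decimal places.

2.7600

E[X] = (1/10)·4 + (1/5)·7 + (3/5)·9 + (1/10)·10 = 41/5
E[X²] = (1/10)·16 + (1/5)·49 + (3/5)·81 + (1/10)·100 = 70
Var(X) = 70 − (41/5)² = 69/25 ≈ 2.7600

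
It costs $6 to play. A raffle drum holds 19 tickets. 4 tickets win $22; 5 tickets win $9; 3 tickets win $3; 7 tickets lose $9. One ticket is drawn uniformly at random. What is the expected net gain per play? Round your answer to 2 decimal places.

-$1.84

E[payout] = (4/19)·22 + (5/19)·9 + (3/19)·3 + (7/19)·(-9) = 79/19
Expected profit = 79/19 − 6 = -35/19 ≈ -$1.84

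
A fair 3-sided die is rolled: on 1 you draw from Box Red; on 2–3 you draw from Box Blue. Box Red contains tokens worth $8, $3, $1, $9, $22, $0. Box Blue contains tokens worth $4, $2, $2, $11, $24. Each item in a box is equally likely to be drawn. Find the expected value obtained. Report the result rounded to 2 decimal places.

$8.12

E[X | Box Red] = (8 + 3 + 1 + 9 + 22 + 0)/6 = 43/6
E[X | Box Blue] = (4 + 2 + 2 + 11 + 24)/5 = 43/5
E[X] = (1/3)·43/6 + (2/3)·43/5 = 731/90 ≈ 8.12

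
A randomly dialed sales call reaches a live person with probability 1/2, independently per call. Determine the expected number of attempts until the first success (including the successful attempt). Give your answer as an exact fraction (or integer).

For a geometric distribution, E[trials] = 1/p = 1/(1/2) = 2.

2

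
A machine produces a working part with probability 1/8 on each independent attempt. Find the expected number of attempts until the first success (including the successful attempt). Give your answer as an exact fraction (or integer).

8

For a geometric distribution, E[trials] = 1/p = 1/(1/8) = 8.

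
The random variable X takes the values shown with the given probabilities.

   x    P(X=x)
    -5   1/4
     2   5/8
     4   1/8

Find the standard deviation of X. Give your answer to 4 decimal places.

E[X] = 1/2, E[X²] = 43/4
Var(X) = E[X²] − (E[X])² = 43/4 − 1/4 = 21/2
SD(X) = √(21/2) ≈ 3.2404

3.2404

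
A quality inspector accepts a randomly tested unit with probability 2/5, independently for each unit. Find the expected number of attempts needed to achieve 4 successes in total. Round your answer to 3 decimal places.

10.000

By linearity (sum of 4 independent geometric waits), E[trials] = 4/p = 4/(2/5) = 10.
≈ 10.000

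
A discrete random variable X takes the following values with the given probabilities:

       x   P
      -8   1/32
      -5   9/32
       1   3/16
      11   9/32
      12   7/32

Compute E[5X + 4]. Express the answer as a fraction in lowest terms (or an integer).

101/4

E[5x+4] = (1/32)·(-36) + (9/32)·(-21) + (3/16)·9 + (9/32)·59 + (7/32)·64
     = 101/4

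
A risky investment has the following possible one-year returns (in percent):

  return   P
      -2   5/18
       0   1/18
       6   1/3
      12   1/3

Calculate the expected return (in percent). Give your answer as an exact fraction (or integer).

E[X] = (5/18)·(-2) + (1/18)·0 + (1/3)·6 + (1/3)·12
     = 49/9

49/9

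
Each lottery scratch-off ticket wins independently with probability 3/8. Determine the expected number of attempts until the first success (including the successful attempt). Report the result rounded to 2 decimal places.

For a geometric distribution, E[trials] = 1/p = 1/(3/8) = 8/3.
≈ 2.67

2.67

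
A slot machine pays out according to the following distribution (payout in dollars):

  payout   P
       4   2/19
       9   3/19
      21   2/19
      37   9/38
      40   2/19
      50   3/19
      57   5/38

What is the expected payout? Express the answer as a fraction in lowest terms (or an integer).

616/19 dollars

E[X] = (2/19)·4 + (3/19)·9 + (2/19)·21 + (9/38)·37 + (2/19)·40 + (3/19)·50 + (5/38)·57
     = 616/19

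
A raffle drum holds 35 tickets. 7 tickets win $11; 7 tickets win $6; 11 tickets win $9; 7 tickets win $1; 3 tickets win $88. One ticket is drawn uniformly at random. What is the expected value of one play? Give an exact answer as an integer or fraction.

E[payout] = (7/35)·11 + (7/35)·6 + (11/35)·9 + (7/35)·1 + (3/35)·88 = 489/35

489/35 dollars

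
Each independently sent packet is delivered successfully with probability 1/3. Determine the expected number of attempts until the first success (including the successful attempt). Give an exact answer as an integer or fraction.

3

For a geometric distribution, E[trials] = 1/p = 1/(1/3) = 3.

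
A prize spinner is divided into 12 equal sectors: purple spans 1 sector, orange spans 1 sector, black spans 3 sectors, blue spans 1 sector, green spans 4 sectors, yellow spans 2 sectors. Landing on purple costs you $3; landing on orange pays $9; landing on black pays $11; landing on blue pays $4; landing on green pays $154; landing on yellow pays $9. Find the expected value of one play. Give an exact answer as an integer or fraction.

677/12 dollars

E[payout] = (1/12)·(-3) + (1/12)·9 + (3/12)·11 + (1/12)·4 + (4/12)·154 + (2/12)·9 = 677/12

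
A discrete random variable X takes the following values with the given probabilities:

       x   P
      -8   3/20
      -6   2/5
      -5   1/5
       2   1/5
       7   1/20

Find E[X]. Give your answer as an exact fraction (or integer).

-77/20

E[X] = (3/20)·(-8) + (2/5)·(-6) + (1/5)·(-5) + (1/5)·2 + (1/20)·7
     = -77/20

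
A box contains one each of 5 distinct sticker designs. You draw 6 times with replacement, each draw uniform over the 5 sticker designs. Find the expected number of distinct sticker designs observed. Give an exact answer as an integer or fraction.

Let Xⱼ=1 if type j appears at least once. P(Xⱼ=1) = 1 − ((5−1)/5)^6 = 11529/15625.
E[#distinct] = 5·11529/15625 = 11529/3125.

11529/3125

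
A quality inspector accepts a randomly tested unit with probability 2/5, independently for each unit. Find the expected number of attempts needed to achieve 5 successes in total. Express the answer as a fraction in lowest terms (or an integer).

By linearity (sum of 5 independent geometric waits), E[trials] = 5/p = 5/(2/5) = 25/2.

25/2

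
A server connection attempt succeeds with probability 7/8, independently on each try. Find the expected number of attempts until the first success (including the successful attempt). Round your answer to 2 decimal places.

For a geometric distribution, E[trials] = 1/p = 1/(7/8) = 8/7.
≈ 1.14

1.14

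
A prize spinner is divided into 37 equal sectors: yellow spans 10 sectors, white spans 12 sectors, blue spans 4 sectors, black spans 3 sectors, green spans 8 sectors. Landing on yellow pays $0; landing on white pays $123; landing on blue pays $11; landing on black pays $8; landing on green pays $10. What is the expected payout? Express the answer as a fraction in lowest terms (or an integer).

1624/37 dollars

E[payout] = (10/37)·0 + (12/37)·123 + (4/37)·11 + (3/37)·8 + (8/37)·10 = 1624/37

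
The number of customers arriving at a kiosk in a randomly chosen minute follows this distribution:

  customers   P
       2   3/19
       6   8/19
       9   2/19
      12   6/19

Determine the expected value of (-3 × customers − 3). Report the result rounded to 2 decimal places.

E[-3x-3] = (3/19)·(-9) + (8/19)·(-21) + (2/19)·(-30) + (6/19)·(-39)
     = -489/19 ≈ -25.74

-25.74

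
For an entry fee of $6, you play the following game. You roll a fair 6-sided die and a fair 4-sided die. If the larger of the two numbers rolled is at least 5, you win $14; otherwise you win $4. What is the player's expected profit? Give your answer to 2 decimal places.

$1.33

E[payout] = (2/3)·4 + (1/3)·14 = 22/3
Expected profit = 22/3 − 6 = 4/3 ≈ $1.33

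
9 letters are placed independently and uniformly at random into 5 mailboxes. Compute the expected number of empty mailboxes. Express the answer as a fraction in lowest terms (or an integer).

Let Xⱼ=1 if mailbox j is empty. P(Xⱼ=1) = ((5-1)/5)^9 = 262144/1953125.
By linearity, E[#empty] = 5·262144/1953125 = 262144/390625.

262144/390625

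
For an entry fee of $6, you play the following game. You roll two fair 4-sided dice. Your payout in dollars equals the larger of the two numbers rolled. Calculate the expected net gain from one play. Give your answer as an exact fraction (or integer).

-23/8 dollars

Distribution of the larger of the two numbers rolled: 1 w.p. 1/16, 2 w.p. 3/16, 3 w.p. 5/16, 4 w.p. 7/16
E[payout] = (1/16)·1 + (3/16)·2 + (5/16)·3 + (7/16)·4 = 25/8
Expected profit = 25/8 − 6 = -23/8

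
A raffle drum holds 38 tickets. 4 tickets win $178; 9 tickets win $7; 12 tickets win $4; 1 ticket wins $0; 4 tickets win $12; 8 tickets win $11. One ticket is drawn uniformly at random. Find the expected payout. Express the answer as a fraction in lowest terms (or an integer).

959/38 dollars

E[payout] = (4/38)·178 + (9/38)·7 + (12/38)·4 + (1/38)·0 + (4/38)·12 + (8/38)·11 = 959/38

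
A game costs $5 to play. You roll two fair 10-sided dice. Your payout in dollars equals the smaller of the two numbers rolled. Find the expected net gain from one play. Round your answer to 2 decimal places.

Distribution of the smaller of the two numbers rolled: 1 w.p. 19/100, 2 w.p. 17/100, 3 w.p. 3/20, 4 w.p. 13/100, 5 w.p. 11/100, 6 w.p. 9/100, …
E[payout] = (19/100)·1 + (17/100)·2 + (3/20)·3 + (13/100)·4 + (11/100)·5 + (9/100)·6 + (7/100)·7 + (1/20)·8 + (3/100)·9 + (1/100)·10 = 77/20
Expected profit = 77/20 − 5 = -23/20 ≈ -$1.15

-$1.15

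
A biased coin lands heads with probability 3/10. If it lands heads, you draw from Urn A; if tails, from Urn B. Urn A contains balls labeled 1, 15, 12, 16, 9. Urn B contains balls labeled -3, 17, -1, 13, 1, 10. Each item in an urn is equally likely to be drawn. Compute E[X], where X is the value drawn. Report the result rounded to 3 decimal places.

E[X | Urn A] = (1 + 15 + 12 + 16 + 9)/5 = 53/5
E[X | Urn B] = (-3 + 17 − 1 + 13 + 1 + 10)/6 = 37/6
E[X] = (3/10)·53/5 + (7/10)·37/6 = 2249/300 ≈ 7.497

7.497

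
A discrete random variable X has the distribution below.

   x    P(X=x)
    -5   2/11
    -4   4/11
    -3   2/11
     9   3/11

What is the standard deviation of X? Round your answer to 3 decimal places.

E[X] = -5/11, E[X²] = 375/11
Var(X) = E[X²] − (E[X])² = 375/11 − 25/121 = 4100/121
SD(X) = √(4100/121) ≈ 5.821

5.821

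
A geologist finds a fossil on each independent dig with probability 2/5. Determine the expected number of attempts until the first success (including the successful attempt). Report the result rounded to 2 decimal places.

2.50

For a geometric distribution, E[trials] = 1/p = 1/(2/5) = 5/2.
≈ 2.50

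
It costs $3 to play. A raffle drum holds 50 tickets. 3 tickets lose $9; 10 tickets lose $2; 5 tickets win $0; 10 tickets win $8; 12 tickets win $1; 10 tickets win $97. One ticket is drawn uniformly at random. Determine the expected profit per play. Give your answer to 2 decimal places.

E[payout] = (3/50)·(-9) + (10/50)·(-2) + (5/50)·0 + (10/50)·8 + (12/50)·1 + (10/50)·97 = 203/10
Expected profit = 203/10 − 3 = 173/10 ≈ $17.30

$17.30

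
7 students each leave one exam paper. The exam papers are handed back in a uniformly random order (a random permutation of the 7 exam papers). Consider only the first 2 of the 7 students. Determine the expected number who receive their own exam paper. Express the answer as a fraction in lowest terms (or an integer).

Let Xᵢ = 1 if person i gets their own exam paper. For each i, P(Xᵢ=1) = 1/7.
By linearity of expectation, E[X₁+…+X_2] = 2·(1/7) = 2/7.

2/7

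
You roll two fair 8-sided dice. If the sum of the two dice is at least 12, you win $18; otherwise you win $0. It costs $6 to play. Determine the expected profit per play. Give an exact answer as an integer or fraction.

-57/32 dollars

E[payout] = (49/64)·0 + (15/64)·18 = 135/32
Expected profit = 135/32 − 6 = -57/32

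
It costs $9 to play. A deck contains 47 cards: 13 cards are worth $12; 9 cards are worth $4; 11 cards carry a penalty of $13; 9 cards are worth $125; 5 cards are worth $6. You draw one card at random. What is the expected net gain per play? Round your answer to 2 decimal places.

E[payout] = (13/47)·12 + (9/47)·4 + (11/47)·(-13) + (9/47)·125 + (5/47)·6 = 1204/47
Expected profit = 1204/47 − 9 = 781/47 ≈ $16.62

$16.62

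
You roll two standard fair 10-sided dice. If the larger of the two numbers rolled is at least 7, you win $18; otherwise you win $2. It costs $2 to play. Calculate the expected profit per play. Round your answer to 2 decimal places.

$10.24

E[payout] = (9/25)·2 + (16/25)·18 = 306/25
Expected profit = 306/25 − 2 = 256/25 ≈ $10.24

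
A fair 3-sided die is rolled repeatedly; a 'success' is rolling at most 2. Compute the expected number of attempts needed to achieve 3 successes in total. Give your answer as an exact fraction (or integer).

By linearity (sum of 3 independent geometric waits), E[trials] = 3/p = 3/(2/3) = 9/2.

9/2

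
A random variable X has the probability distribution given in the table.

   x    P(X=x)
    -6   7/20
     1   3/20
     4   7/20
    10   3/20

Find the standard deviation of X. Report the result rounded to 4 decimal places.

5.6963

E[X] = 19/20, E[X²] = 667/20
Var(X) = E[X²] − (E[X])² = 667/20 − 361/400 = 12979/400
SD(X) = √(12979/400) ≈ 5.6963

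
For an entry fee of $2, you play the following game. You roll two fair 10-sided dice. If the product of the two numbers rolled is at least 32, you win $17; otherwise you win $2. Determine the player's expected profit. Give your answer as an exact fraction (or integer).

117/20 dollars

E[payout] = (61/100)·2 + (39/100)·17 = 157/20
Expected profit = 157/20 − 2 = 117/20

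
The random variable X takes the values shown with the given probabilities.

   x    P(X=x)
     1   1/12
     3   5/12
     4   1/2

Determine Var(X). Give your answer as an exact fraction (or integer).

13/18

E[X] = (1/12)·1 + (5/12)·3 + (1/2)·4 = 10/3
E[X²] = (1/12)·1 + (5/12)·9 + (1/2)·16 = 71/6
Var(X) = 71/6 − (10/3)² = 13/18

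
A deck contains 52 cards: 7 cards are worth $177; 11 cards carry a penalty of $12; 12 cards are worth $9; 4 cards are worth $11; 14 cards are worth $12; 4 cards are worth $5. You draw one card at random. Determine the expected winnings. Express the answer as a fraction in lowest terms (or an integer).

1447/52 dollars

E[payout] = (7/52)·177 + (11/52)·(-12) + (12/52)·9 + (4/52)·11 + (14/52)·12 + (4/52)·5 = 1447/52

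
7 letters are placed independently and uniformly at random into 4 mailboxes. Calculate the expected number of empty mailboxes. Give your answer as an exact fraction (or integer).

Let Xⱼ=1 if mailbox j is empty. P(Xⱼ=1) = ((4-1)/4)^7 = 2187/16384.
By linearity, E[#empty] = 4·2187/16384 = 2187/4096.

2187/4096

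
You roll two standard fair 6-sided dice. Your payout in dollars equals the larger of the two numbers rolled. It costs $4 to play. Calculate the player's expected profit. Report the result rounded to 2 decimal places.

Distribution of the larger of the two numbers rolled: 1 w.p. 1/36, 2 w.p. 1/12, 3 w.p. 5/36, 4 w.p. 7/36, 5 w.p. 1/4, 6 w.p. 11/36
E[payout] = (1/36)·1 + (1/12)·2 + (5/36)·3 + (7/36)·4 + (1/4)·5 + (11/36)·6 = 161/36
Expected profit = 161/36 − 4 = 17/36 ≈ $0.47

$0.47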